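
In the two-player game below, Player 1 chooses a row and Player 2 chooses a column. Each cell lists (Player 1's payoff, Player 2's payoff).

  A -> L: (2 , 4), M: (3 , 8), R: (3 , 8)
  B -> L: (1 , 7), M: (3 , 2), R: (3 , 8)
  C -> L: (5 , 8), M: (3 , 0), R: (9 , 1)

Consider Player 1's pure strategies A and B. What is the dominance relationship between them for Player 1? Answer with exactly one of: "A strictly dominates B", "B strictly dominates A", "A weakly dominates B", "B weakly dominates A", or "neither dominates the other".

A's payoffs vs B's, by Player 2's action — L: 2>1, M: 3=3, R: 3=3.
A is at least as good everywhere and strictly better somewhere (tied only at M, R), so A weakly but not strictly dominates B.

A weakly dominates B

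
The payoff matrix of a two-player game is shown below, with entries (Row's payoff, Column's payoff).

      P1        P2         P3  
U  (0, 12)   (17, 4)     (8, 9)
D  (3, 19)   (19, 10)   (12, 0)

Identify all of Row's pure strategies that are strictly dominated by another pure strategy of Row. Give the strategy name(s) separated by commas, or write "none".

U

D strictly dominates U — P1: 3>0, P2: 19>17, P3: 12>8.
D is not dominated — it holds its own against U at P1 (3>0).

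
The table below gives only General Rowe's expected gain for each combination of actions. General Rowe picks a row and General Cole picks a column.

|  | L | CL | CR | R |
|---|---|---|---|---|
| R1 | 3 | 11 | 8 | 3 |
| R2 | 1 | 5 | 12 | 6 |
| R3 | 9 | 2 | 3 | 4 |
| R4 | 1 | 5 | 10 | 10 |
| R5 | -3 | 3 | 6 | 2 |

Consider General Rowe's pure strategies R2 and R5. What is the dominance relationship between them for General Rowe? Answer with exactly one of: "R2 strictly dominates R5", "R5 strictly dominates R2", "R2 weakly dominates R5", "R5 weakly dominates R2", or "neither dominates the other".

Compare R2 to R5 across each choice by General Cole: L: 1>-3, CL: 5>3, CR: 12>6, R: 6>2.
Every comparison favours R2, so R2 strictly dominates R5.

R2 strictly dominates R5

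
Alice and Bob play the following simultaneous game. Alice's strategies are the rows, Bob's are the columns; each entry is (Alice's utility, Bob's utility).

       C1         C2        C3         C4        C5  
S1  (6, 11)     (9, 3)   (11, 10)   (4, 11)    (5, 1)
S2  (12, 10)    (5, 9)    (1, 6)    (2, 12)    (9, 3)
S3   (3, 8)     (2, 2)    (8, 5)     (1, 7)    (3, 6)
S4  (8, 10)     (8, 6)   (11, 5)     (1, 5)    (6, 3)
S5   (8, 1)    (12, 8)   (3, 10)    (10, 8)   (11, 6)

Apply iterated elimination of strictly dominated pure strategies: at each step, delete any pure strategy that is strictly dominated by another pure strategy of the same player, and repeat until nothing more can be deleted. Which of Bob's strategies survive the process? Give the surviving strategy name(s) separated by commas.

For Alice, S1 strictly dominates S3 on the remaining columns (C1: 6>3, C2: 9>2, C3: 11>8, C4: 4>1, C5: 5>3); eliminate S3.
Column C5 is eliminated: C2 beats it against every remaining row (S1: 3>1, S2: 9>3, S4: 6>3, S5: 8>6).
Among the remaining strategies, none is strictly dominated by another pure strategy of the same player, so the elimination stops.
Surviving strategies — Alice: {S1, S2, S4, S5}; Bob: {C1, C2, C3, C4}.

C1, C2, C3, C4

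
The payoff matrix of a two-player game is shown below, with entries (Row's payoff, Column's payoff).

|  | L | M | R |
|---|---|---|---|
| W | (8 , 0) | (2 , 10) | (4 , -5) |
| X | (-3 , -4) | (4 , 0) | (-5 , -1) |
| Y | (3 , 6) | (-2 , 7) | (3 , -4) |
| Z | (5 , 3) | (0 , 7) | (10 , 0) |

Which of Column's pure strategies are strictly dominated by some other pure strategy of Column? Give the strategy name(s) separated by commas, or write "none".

L, R

L is strictly dominated by M (W: 10>0, X: 0>-4, Y: 7>6, Z: 7>3).
M: no other strategy beats it everywhere (L at W (10>0); R at W (10>-5)).
R: dominated, since M does at least as well everywhere (W: 10>-5, X: 0>-1, Y: 7>-4, Z: 7>0).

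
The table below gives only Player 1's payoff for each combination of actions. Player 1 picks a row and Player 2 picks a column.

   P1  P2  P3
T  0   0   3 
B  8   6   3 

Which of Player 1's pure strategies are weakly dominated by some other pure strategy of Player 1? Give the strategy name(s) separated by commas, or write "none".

T: dominated, since B does at least as well everywhere (P1: 8>0, P2: 6>0, P3: 3=3).
B: no other strategy beats it everywhere (T at P1 (8>0)).

T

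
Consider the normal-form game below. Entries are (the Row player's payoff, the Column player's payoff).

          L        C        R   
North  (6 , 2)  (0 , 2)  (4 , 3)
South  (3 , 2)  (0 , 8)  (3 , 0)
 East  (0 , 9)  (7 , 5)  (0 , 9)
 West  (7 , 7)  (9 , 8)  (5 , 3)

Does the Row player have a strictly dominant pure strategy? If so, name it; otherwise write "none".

West

West vs North: L: 7>6, C: 9>0, R: 5>4.
West vs South: L: 7>3, C: 9>0, R: 5>3.
West vs East: L: 7>0, C: 9>7, R: 5>0.
West strictly beats every other strategy against every opponent action, so it is strictly dominant.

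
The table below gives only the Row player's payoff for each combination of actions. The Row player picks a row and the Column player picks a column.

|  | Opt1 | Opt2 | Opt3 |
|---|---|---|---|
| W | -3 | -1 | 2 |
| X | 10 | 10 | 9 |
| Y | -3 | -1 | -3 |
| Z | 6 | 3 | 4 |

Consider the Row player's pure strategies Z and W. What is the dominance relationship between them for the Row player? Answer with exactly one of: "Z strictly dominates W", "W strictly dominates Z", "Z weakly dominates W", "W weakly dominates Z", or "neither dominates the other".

Compare Z to W across each opponent action: Opt1: 6>-3, Opt2: 3>-1, Opt3: 4>2.
Z gives a strictly higher payoff against each opponent action, so Z strictly dominates W.

Z strictly dominates W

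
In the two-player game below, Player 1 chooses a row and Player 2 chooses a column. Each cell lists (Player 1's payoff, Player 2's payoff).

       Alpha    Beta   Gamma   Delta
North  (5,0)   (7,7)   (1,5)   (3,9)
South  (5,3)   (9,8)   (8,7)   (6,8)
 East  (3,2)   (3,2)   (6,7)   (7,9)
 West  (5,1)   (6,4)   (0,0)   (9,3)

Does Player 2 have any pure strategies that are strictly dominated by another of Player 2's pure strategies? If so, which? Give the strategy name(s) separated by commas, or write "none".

Alpha, Gamma

Delta strictly dominates Alpha — North: 9>0, South: 8>3, East: 9>2, West: 3>1.
Nothing dominates Beta: Alpha at North (7>0); Gamma at North (7>5); Delta at South (8=8).
Gamma is strictly dominated by Delta (North: 9>5, South: 8>7, East: 9>7, West: 3>0).
Delta is not dominated — it holds its own against Alpha at North (9>0); Beta at North (9>7); Gamma at North (9>5).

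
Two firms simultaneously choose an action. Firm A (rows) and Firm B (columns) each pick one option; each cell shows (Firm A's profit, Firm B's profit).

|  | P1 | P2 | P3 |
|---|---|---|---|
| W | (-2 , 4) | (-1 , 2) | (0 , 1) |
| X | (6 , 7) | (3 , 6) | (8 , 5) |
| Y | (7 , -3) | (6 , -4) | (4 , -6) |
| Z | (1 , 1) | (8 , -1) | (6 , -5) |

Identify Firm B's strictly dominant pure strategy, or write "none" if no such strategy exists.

P1 vs P2: W: 4>2, X: 7>6, Y: -3>-4, Z: 1>-1.
P1 vs P3: W: 4>1, X: 7>5, Y: -3>-6, Z: 1>-5.
P1 strictly beats every other strategy against every opponent action, so it is strictly dominant.

P1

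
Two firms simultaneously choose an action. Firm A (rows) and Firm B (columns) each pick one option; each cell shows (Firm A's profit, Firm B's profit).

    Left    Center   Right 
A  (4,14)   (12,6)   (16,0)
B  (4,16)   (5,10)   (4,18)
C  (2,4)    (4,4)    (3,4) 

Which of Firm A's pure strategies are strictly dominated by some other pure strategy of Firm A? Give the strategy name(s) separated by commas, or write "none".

C

A: no other strategy beats it everywhere (B at Left (4=4); C at Left (4>2)).
B is not dominated — it holds its own against A at Left (4=4); C at Left (4>2).
A strictly dominates C — Left: 4>2, Center: 12>4, Right: 16>3.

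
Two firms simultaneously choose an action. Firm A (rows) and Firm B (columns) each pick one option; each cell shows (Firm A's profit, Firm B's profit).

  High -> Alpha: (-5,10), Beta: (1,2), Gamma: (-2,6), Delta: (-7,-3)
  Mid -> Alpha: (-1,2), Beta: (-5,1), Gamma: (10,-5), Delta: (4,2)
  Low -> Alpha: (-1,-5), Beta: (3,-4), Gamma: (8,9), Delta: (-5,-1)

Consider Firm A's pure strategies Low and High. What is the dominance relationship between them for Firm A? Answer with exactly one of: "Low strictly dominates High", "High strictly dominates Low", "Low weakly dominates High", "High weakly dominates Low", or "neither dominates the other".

Low's payoffs vs High's, by Firm B's action — Alpha: -1>-5, Beta: 3>1, Gamma: 8>-2, Delta: -5>-7.
Low gives a strictly higher payoff against each choice by Firm B, so Low strictly dominates High.

Low strictly dominates High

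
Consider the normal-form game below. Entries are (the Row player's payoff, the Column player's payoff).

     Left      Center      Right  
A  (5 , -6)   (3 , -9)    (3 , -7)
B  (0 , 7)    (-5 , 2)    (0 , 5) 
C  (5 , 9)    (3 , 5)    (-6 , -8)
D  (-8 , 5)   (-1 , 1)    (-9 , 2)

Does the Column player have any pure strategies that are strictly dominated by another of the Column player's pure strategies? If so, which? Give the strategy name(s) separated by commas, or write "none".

Nothing dominates Left: Center at A (-6>-9); Right at A (-6>-7).
Left strictly dominates Center — A: -6>-9, B: 7>2, C: 9>5, D: 5>1.
Right: dominated, since Left does at least as well everywhere (A: -6>-7, B: 7>5, C: 9>-8, D: 5>2).

Center, Right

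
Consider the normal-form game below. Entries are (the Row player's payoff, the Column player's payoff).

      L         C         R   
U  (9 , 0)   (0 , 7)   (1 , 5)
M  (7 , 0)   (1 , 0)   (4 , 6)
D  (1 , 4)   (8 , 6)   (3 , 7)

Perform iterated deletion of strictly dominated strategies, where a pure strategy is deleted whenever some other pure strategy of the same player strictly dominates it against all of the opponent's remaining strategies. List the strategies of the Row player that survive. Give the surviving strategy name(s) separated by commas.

M

Column L is eliminated: R beats it against every remaining row (U: 5>0, M: 6>0, D: 7>4).
For the Row player, M strictly dominates U on the remaining columns (C: 1>0, R: 4>1); eliminate U.
Column C is eliminated: R beats it against every remaining row (M: 6>0, D: 7>6).
Row D is eliminated: M beats it against every remaining column (R: 4>3).
Among the remaining strategies, none is strictly dominated by another pure strategy of the same player, so the elimination stops.
Surviving strategies — the Row player: {M}; the Column player: {R}.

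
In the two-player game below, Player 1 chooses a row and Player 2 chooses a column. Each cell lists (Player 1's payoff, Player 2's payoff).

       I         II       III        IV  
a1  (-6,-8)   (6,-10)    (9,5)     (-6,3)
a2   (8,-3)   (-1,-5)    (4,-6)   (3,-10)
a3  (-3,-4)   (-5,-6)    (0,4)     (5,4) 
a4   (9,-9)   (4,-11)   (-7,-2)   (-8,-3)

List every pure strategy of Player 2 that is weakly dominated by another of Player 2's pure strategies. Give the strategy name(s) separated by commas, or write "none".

I: no other strategy beats it everywhere (II at a1 (-8>-10); III at a2 (-3>-6); IV at a2 (-3>-10)).
I weakly dominates II — a1: -8>-10, a2: -3>-5, a3: -4>-6, a4: -9>-11.
III: no other strategy beats it everywhere (I at a1 (5>-8); II at a1 (5>-10); IV at a1 (5>3)).
IV is weakly dominated by III (a1: 5>3, a2: -6>-10, a3: 4=4, a4: -2>-3).

II, IV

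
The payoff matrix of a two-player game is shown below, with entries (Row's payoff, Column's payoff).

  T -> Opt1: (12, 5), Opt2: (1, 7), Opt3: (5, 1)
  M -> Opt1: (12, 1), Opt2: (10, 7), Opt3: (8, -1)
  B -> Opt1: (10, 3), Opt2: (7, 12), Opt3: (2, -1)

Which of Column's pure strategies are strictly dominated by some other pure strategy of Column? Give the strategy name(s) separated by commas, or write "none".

Opt1: dominated, since Opt2 does at least as well everywhere (T: 7>5, M: 7>1, B: 12>3).
Nothing dominates Opt2: Opt1 at T (7>5); Opt3 at T (7>1).
Opt1 strictly dominates Opt3 — T: 5>1, M: 1>-1, B: 3>-1.

Opt1, Opt3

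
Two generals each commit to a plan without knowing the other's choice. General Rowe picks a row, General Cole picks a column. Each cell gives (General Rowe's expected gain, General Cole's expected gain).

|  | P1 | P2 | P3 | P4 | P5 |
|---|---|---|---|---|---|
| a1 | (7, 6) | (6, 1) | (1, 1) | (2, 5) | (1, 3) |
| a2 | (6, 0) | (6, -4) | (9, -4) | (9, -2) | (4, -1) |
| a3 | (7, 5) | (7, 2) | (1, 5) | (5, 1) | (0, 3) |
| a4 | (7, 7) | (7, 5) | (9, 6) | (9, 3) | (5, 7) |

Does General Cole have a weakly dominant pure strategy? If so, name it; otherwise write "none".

P1

P1 vs P2: a1: 6>1, a2: 0>-4, a3: 5>2, a4: 7>5.
P1 vs P3: a1: 6>1, a2: 0>-4, a3: 5=5, a4: 7>6.
P1 vs P4: a1: 6>5, a2: 0>-2, a3: 5>1, a4: 7>3.
P1 vs P5: a1: 6>3, a2: 0>-1, a3: 5>3, a4: 7=7.
P1 is at least as good as every other strategy against every opponent action, so it is weakly dominant.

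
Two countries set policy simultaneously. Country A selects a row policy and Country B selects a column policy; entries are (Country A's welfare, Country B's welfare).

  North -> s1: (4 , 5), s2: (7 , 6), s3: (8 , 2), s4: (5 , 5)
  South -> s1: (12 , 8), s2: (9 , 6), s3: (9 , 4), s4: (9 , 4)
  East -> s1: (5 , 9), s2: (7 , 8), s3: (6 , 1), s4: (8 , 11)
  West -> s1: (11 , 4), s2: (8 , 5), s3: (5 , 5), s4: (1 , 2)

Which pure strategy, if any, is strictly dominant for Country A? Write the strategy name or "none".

South

South vs North: s1: 12>4, s2: 9>7, s3: 9>8, s4: 9>5.
South vs East: s1: 12>5, s2: 9>7, s3: 9>6, s4: 9>8.
South vs West: s1: 12>11, s2: 9>8, s3: 9>5, s4: 9>1.
South strictly beats every other strategy against every opponent action, so it is strictly dominant.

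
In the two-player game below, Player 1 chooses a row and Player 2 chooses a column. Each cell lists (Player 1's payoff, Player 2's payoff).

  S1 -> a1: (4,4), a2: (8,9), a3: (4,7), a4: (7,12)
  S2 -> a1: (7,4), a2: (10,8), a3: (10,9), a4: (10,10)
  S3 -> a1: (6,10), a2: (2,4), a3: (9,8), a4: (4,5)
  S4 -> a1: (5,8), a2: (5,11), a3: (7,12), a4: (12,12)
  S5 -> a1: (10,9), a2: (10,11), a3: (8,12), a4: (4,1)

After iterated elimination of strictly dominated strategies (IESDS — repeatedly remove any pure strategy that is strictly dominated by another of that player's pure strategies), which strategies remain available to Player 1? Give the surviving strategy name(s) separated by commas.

S2, S4

Player 1's strategy S1 is strictly dominated by S2 (a1: 7>4, a2: 10>8, a3: 10>4, a4: 10>7) and is removed.
For Player 1, S2 strictly dominates S3 on the remaining columns (a1: 7>6, a2: 10>2, a3: 10>9, a4: 10>4); eliminate S3.
Column a1 is eliminated: a2 beats it against every remaining row (S2: 8>4, S4: 11>8, S5: 11>9).
Column a2 is eliminated: a3 beats it against every remaining row (S2: 9>8, S4: 12>11, S5: 12>11).
For Player 1, S2 strictly dominates S5 on the remaining columns (a3: 10>8, a4: 10>4); eliminate S5.
Among the remaining strategies, none is strictly dominated by another pure strategy of the same player, so the elimination stops.
Surviving strategies — Player 1: {S2, S4}; Player 2: {a3, a4}.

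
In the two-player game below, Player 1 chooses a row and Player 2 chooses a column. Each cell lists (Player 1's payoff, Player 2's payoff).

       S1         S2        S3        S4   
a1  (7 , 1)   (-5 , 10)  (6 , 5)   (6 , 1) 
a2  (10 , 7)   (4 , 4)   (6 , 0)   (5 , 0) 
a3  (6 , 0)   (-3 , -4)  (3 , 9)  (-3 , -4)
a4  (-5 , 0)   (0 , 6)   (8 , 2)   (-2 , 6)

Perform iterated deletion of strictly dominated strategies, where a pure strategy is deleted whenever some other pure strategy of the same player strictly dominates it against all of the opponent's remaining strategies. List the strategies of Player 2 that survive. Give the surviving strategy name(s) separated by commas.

Player 1's strategy a3 is strictly dominated by a2 (S1: 10>6, S2: 4>-3, S3: 6>3, S4: 5>-3) and is removed.
Column S3 is eliminated: S2 beats it against every remaining row (a1: 10>5, a2: 4>0, a4: 6>2).
Row a4 is eliminated: a2 beats it against every remaining column (S1: 10>-5, S2: 4>0, S4: 5>-2).
Player 2's strategy S4 is strictly dominated by S2 (a1: 10>1, a2: 4>0) and is removed.
Player 1's strategy a1 is strictly dominated by a2 (S1: 10>7, S2: 4>-5) and is removed.
Player 2's strategy S2 is strictly dominated by S1 (a2: 7>4) and is removed.
Among the remaining strategies, none is strictly dominated by another pure strategy of the same player, so the elimination stops.
Surviving strategies — Player 1: {a2}; Player 2: {S1}.

S1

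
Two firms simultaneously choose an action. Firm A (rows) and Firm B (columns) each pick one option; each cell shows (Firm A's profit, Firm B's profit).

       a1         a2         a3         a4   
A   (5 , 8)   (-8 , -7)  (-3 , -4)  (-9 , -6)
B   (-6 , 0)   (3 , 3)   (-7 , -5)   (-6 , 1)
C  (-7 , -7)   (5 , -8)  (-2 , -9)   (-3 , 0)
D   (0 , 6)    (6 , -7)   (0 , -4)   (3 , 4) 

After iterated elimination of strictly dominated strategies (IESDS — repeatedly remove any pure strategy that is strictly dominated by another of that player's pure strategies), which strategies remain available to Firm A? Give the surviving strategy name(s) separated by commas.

A

For Firm A, D strictly dominates B on the remaining columns (a1: 0>-6, a2: 6>3, a3: 0>-7, a4: 3>-6); eliminate B.
Row C is eliminated: D beats it against every remaining column (a1: 0>-7, a2: 6>5, a3: 0>-2, a4: 3>-3).
Column a2 is eliminated: a1 beats it against every remaining row (A: 8>-7, D: 6>-7).
For Firm B, a1 strictly dominates a3 on the remaining rows (A: 8>-4, D: 6>-4); eliminate a3.
Firm B's strategy a4 is strictly dominated by a1 (A: 8>-6, D: 6>4) and is removed.
For Firm A, A strictly dominates D on the remaining columns (a1: 5>0); eliminate D.
Among the remaining strategies, none is strictly dominated by another pure strategy of the same player, so the elimination stops.
Surviving strategies — Firm A: {A}; Firm B: {a1}.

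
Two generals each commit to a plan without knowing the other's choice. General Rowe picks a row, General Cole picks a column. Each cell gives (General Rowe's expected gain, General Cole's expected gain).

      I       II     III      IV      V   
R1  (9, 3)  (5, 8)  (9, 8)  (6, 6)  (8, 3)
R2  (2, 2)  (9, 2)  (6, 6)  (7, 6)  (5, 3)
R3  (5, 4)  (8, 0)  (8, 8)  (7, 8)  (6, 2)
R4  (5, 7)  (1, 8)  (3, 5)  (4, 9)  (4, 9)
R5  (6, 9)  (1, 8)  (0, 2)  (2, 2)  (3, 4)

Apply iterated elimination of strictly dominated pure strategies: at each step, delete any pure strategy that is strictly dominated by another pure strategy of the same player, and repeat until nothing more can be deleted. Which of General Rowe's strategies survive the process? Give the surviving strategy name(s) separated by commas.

Row R4 is eliminated: R1 beats it against every remaining column (I: 9>5, II: 5>1, III: 9>3, IV: 6>4, V: 8>4).
For General Rowe, R1 strictly dominates R5 on the remaining columns (I: 9>6, II: 5>1, III: 9>0, IV: 6>2, V: 8>3); eliminate R5.
General Cole's strategy I is strictly dominated by III (R1: 8>3, R2: 6>2, R3: 8>4) and is removed.
For General Cole, III strictly dominates V on the remaining rows (R1: 8>3, R2: 6>3, R3: 8>2); eliminate V.
Among the remaining strategies, none is strictly dominated by another pure strategy of the same player, so the elimination stops.
Surviving strategies — General Rowe: {R1, R2, R3}; General Cole: {II, III, IV}.

R1, R2, R3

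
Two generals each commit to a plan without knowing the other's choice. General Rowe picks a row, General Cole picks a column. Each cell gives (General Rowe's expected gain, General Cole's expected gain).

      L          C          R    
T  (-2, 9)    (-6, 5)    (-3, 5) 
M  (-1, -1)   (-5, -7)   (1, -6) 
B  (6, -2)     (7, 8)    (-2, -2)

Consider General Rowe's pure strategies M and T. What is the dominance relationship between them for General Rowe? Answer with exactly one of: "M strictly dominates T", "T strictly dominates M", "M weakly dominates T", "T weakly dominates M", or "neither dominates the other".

Compare M to T across every action of General Cole: L: -1>-2, C: -5>-6, R: 1>-3.
M gives a strictly higher payoff against every action of General Cole, so M strictly dominates T.

M strictly dominates T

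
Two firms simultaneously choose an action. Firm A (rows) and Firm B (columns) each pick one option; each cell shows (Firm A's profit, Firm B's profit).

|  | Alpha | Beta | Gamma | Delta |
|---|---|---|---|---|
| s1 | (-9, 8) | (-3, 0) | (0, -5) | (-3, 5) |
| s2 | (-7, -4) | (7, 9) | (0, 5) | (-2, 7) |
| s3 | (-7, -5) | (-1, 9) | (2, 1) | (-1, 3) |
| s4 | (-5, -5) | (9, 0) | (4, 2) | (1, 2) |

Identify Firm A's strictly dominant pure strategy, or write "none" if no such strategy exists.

s4

s4 vs s1: Alpha: -5>-9, Beta: 9>-3, Gamma: 4>0, Delta: 1>-3.
s4 vs s2: Alpha: -5>-7, Beta: 9>7, Gamma: 4>0, Delta: 1>-2.
s4 vs s3: Alpha: -5>-7, Beta: 9>-1, Gamma: 4>2, Delta: 1>-1.
s4 strictly beats every other strategy against every opponent action, so it is strictly dominant.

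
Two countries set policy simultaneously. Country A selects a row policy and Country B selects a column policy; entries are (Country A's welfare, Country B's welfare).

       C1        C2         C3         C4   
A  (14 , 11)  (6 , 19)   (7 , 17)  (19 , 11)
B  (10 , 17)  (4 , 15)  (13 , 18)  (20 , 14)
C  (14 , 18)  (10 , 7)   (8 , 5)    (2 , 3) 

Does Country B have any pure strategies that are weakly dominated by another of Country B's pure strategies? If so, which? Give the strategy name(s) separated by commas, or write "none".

C4

Nothing dominates C1: C2 at B (17>15); C3 at C (18>5); C4 at B (17>14).
Nothing dominates C2: C1 at A (19>11); C3 at A (19>17); C4 at A (19>11).
C3: no other strategy beats it everywhere (C1 at A (17>11); C2 at B (18>15); C4 at A (17>11)).
C4: dominated, since C1 does at least as well everywhere (A: 11=11, B: 17>14, C: 18>3).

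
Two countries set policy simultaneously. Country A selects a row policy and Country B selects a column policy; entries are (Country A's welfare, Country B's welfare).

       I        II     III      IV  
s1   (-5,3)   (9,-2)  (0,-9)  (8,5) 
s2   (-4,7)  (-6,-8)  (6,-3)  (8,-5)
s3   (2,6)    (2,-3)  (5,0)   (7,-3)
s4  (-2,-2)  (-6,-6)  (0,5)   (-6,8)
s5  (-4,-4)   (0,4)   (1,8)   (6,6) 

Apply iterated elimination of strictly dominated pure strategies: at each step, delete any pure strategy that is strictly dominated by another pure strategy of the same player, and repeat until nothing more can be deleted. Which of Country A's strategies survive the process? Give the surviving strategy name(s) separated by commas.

Country A's strategy s4 is strictly dominated by s3 (I: 2>-2, II: 2>-6, III: 5>0, IV: 7>-6) and is removed.
Country A's strategy s5 is strictly dominated by s3 (I: 2>-4, II: 2>0, III: 5>1, IV: 7>6) and is removed.
Country B's strategy II is strictly dominated by I (s1: 3>-2, s2: 7>-8, s3: 6>-3) and is removed.
Country B's strategy III is strictly dominated by I (s1: 3>-9, s2: 7>-3, s3: 6>0) and is removed.
Among the remaining strategies, none is strictly dominated by another pure strategy of the same player, so the elimination stops.
Surviving strategies — Country A: {s1, s2, s3}; Country B: {I, IV}.

s1, s2, s3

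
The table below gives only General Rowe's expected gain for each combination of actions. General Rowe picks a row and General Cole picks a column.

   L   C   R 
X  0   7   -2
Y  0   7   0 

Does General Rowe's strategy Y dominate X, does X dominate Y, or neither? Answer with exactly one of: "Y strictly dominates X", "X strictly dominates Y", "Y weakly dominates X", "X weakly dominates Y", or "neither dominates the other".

Y weakly dominates X

Y's payoffs vs X's, by General Cole's action — L: 0=0, C: 7=7, R: 0>-2.
Y is at least as good everywhere and strictly better somewhere (tied only at L, C), so Y weakly but not strictly dominates X.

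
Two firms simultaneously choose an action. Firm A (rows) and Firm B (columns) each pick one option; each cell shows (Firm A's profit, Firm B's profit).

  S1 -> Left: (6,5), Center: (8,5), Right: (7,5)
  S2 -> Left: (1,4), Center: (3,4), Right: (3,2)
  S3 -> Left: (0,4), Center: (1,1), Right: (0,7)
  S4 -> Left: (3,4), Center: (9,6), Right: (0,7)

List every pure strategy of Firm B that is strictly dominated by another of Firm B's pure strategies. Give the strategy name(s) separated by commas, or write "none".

Left is not dominated — it holds its own against Center at S1 (5=5); Right at S1 (5=5).
Center is not dominated — it holds its own against Left at S1 (5=5); Right at S1 (5=5).
Right is not dominated — it holds its own against Left at S1 (5=5); Center at S1 (5=5).

none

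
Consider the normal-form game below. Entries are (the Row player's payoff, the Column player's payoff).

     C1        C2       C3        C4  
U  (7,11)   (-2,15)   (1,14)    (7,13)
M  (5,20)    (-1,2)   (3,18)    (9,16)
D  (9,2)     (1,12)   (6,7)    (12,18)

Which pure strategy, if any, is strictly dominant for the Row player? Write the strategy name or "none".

D vs U: C1: 9>7, C2: 1>-2, C3: 6>1, C4: 12>7.
D vs M: C1: 9>5, C2: 1>-1, C3: 6>3, C4: 12>9.
D strictly beats every other strategy against every opponent action, so it is strictly dominant.

D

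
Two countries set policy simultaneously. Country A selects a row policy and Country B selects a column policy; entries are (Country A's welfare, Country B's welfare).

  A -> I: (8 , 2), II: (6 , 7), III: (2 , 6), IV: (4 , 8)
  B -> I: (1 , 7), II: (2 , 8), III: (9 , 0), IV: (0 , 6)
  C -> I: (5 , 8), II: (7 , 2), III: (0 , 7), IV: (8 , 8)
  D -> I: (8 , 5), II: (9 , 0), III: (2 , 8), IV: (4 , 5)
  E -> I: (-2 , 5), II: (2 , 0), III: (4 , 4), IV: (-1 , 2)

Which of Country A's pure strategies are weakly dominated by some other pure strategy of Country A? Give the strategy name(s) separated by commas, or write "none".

A, E

A is weakly dominated by D (I: 8=8, II: 9>6, III: 2=2, IV: 4=4).
B is not dominated — it holds its own against A at III (9>2); C at III (9>0); D at III (9>2); E at I (1>-2).
C is not dominated — it holds its own against A at II (7>6); B at I (5>1); D at IV (8>4); E at I (5>-2).
D is not dominated — it holds its own against A at II (9>6); B at I (8>1); C at I (8>5); E at I (8>-2).
B weakly dominates E — I: 1>-2, II: 2=2, III: 9>4, IV: 0>-1.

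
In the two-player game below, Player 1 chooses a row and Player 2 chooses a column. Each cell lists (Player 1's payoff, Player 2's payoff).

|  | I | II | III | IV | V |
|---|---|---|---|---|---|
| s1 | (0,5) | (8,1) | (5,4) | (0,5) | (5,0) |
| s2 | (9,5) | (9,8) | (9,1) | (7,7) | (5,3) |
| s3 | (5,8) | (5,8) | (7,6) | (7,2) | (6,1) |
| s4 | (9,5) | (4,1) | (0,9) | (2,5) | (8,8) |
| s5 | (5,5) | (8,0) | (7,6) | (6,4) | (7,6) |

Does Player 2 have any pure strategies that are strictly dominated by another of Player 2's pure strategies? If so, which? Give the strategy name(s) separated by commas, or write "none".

none

Nothing dominates I: II at s1 (5>1); III at s1 (5>4); IV at s1 (5=5); V at s1 (5>0).
II: no other strategy beats it everywhere (I at s2 (8>5); III at s2 (8>1); IV at s2 (8>7); V at s1 (1>0)).
III: no other strategy beats it everywhere (I at s4 (9>5); II at s1 (4>1); IV at s3 (6>2); V at s1 (4>0)).
Nothing dominates IV: I at s1 (5=5); II at s1 (5>1); III at s1 (5>4); V at s1 (5>0).
Nothing dominates V: I at s4 (8>5); II at s4 (8>1); III at s2 (3>1); IV at s4 (8>5).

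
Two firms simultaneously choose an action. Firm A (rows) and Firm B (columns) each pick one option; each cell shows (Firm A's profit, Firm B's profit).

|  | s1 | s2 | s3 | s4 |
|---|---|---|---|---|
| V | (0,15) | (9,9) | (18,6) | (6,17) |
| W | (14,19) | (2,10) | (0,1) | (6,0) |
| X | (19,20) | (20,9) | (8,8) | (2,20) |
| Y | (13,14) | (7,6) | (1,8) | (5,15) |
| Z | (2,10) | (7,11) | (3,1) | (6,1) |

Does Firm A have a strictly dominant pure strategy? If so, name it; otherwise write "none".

V fails to dominate W at s1 (0<14).
W fails to dominate V at s2 (2<9).
X fails to dominate V at s3 (8<18).
Y fails to dominate V at s2 (7<9).
Z fails to dominate V at s2 (7<9).
No single strategy dominates all the others.

none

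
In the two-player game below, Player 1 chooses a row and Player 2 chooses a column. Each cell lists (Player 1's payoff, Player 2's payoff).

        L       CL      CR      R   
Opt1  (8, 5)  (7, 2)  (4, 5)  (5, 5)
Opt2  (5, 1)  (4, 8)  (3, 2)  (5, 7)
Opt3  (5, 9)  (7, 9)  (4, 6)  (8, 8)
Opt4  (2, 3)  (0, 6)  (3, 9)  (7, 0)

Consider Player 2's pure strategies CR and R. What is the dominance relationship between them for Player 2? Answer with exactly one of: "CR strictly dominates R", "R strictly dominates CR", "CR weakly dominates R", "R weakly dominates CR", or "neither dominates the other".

neither dominates the other

CR's payoffs vs R's, by Player 1's action — Opt1: 5=5, Opt2: 2<7, Opt3: 6<8, Opt4: 9>0.
CR does better at Opt4 but worse at Opt2, Opt3; neither strategy dominates the other.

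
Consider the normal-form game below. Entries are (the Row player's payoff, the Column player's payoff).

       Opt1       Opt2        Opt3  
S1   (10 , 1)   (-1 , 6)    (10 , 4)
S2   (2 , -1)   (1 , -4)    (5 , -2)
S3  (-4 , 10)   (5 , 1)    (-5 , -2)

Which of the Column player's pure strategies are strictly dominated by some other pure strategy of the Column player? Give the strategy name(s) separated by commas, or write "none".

Opt1: no other strategy beats it everywhere (Opt2 at S2 (-1>-4); Opt3 at S2 (-1>-2)).
Nothing dominates Opt2: Opt1 at S1 (6>1); Opt3 at S1 (6>4).
Opt3: no other strategy beats it everywhere (Opt1 at S1 (4>1); Opt2 at S2 (-2>-4)).

none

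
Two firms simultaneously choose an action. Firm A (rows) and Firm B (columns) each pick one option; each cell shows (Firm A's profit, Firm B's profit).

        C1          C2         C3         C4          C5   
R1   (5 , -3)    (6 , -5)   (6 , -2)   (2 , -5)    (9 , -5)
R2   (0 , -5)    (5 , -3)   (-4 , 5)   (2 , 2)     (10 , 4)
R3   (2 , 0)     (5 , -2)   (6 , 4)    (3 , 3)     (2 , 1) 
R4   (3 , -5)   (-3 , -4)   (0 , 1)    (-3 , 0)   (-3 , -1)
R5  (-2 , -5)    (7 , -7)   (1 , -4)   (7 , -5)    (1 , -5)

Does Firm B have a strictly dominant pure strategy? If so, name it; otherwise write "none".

C3

C3 vs C1: R1: -2>-3, R2: 5>-5, R3: 4>0, R4: 1>-5, R5: -4>-5.
C3 vs C2: R1: -2>-5, R2: 5>-3, R3: 4>-2, R4: 1>-4, R5: -4>-7.
C3 vs C4: R1: -2>-5, R2: 5>2, R3: 4>3, R4: 1>0, R5: -4>-5.
C3 vs C5: R1: -2>-5, R2: 5>4, R3: 4>1, R4: 1>-1, R5: -4>-5.
C3 strictly beats every other strategy against every opponent action, so it is strictly dominant.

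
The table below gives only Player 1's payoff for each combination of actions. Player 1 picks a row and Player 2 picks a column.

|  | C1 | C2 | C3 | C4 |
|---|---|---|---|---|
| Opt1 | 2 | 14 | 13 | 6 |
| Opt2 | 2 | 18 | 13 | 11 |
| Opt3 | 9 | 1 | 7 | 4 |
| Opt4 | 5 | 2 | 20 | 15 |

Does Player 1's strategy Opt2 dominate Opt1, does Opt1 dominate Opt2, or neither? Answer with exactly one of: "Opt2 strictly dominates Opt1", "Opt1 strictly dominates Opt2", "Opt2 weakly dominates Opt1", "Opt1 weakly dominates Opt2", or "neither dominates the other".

Opt2 weakly dominates Opt1

Compare Opt2 to Opt1 across every action of Player 2: C1: 2=2, C2: 18>14, C3: 13=13, C4: 11>6.
Opt2 is at least as good everywhere and strictly better somewhere (tied only at C1, C3), so Opt2 weakly but not strictly dominates Opt1.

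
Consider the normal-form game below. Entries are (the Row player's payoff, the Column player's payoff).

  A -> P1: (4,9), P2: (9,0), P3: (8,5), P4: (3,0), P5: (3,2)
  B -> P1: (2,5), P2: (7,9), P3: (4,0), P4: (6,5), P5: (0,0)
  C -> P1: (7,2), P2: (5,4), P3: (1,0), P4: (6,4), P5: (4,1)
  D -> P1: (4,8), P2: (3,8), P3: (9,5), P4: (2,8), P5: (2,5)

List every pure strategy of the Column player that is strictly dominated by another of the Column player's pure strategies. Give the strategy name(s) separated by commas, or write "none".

P3, P5

P1: no other strategy beats it everywhere (P2 at A (9>0); P3 at A (9>5); P4 at A (9>0); P5 at A (9>2)).
Nothing dominates P2: P1 at B (9>5); P3 at B (9>0); P4 at A (0=0); P5 at B (9>0).
P1 strictly dominates P3 — A: 9>5, B: 5>0, C: 2>0, D: 8>5.
P4: no other strategy beats it everywhere (P1 at B (5=5); P2 at A (0=0); P3 at B (5>0); P5 at B (5>0)).
P5 is strictly dominated by P1 (A: 9>2, B: 5>0, C: 2>1, D: 8>5).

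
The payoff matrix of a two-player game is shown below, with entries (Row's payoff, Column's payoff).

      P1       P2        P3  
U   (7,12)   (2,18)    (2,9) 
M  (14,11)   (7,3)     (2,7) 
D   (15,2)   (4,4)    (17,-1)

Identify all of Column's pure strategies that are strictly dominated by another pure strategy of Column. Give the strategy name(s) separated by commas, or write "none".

P3

P1: no other strategy beats it everywhere (P2 at M (11>3); P3 at U (12>9)).
P2 is not dominated — it holds its own against P1 at U (18>12); P3 at U (18>9).
P3: dominated, since P1 does at least as well everywhere (U: 12>9, M: 11>7, D: 2>-1).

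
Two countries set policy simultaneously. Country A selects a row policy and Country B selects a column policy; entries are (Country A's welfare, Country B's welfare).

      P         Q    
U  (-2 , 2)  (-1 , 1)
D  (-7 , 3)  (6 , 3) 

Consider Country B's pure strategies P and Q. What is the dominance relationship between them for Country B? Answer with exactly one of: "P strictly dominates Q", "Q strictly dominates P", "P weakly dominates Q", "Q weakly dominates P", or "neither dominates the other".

Compare P to Q across each choice by Country A: U: 2>1, D: 3=3.
P is at least as good everywhere and strictly better somewhere (tied only at D), so P weakly but not strictly dominates Q.

P weakly dominates Q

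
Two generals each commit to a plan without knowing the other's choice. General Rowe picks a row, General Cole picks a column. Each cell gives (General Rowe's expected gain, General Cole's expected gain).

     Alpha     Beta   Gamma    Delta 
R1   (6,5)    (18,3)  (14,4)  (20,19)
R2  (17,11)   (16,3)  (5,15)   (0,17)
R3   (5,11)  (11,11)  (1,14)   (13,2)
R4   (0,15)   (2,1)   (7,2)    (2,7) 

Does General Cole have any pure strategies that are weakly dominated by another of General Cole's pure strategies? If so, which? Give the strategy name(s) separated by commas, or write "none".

Beta

Nothing dominates Alpha: Beta at R1 (5>3); Gamma at R1 (5>4); Delta at R3 (11>2).
Alpha weakly dominates Beta — R1: 5>3, R2: 11>3, R3: 11=11, R4: 15>1.
Gamma: no other strategy beats it everywhere (Alpha at R2 (15>11); Beta at R1 (4>3); Delta at R3 (14>2)).
Delta is not dominated — it holds its own against Alpha at R1 (19>5); Beta at R1 (19>3); Gamma at R1 (19>4).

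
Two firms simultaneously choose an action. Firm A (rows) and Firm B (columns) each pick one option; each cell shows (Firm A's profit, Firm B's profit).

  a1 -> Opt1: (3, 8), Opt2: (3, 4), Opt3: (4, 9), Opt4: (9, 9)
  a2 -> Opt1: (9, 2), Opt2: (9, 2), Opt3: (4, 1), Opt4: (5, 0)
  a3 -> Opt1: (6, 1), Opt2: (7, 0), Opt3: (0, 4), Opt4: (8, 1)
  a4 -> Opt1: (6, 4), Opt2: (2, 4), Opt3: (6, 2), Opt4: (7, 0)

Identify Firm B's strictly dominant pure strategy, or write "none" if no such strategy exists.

Opt1 fails to dominate Opt2 at a2 (2=2).
Opt2 fails to dominate Opt1 at a1 (4<8).
Opt3 fails to dominate Opt1 at a2 (1<2).
Opt4 fails to dominate Opt1 at a2 (0<2).
No single strategy dominates all the others.

none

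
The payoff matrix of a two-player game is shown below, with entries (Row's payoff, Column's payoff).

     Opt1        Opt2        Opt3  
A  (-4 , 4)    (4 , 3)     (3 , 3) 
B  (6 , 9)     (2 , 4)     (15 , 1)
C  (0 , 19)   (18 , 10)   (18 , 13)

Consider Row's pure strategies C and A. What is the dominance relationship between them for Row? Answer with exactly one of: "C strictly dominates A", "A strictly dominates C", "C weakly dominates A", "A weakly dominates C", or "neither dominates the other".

C strictly dominates A

C's payoffs vs A's, by Column's action — Opt1: 0>-4, Opt2: 18>4, Opt3: 18>3.
C gives a strictly higher payoff against every action of Column, so C strictly dominates A.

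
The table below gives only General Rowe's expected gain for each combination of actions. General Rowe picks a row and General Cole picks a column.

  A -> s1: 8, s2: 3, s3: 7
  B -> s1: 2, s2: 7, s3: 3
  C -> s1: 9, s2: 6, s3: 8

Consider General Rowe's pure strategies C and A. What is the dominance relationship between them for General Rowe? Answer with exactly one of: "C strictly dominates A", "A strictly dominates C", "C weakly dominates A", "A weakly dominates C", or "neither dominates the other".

C's payoffs vs A's, by General Cole's action — s1: 9>8, s2: 6>3, s3: 8>7.
C gives a strictly higher payoff against each opponent action, so C strictly dominates A.

C strictly dominates A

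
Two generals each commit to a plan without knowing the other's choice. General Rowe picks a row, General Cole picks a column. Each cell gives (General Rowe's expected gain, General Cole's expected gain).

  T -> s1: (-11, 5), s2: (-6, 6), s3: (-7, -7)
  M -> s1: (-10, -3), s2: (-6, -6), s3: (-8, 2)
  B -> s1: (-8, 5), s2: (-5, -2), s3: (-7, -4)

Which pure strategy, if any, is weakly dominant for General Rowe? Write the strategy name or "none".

B vs T: s1: -8>-11, s2: -5>-6, s3: -7=-7.
B vs M: s1: -8>-10, s2: -5>-6, s3: -7>-8.
B is at least as good as every other strategy against every opponent action, so it is weakly dominant.

B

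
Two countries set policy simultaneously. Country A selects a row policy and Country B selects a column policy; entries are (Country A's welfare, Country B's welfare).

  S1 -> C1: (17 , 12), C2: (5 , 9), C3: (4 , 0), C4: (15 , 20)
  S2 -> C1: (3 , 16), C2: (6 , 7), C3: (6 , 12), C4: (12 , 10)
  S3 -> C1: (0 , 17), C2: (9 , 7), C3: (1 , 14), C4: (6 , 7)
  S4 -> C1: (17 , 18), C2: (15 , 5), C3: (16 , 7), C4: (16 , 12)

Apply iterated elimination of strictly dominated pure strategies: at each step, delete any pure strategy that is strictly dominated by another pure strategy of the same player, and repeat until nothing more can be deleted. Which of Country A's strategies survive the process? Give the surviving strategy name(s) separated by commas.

S1, S4

Row S2 is eliminated: S4 beats it against every remaining column (C1: 17>3, C2: 15>6, C3: 16>6, C4: 16>12).
Country A's strategy S3 is strictly dominated by S4 (C1: 17>0, C2: 15>9, C3: 16>1, C4: 16>6) and is removed.
Country B's strategy C2 is strictly dominated by C1 (S1: 12>9, S4: 18>5) and is removed.
For Country B, C1 strictly dominates C3 on the remaining rows (S1: 12>0, S4: 18>7); eliminate C3.
Among the remaining strategies, none is strictly dominated by another pure strategy of the same player, so the elimination stops.
Surviving strategies — Country A: {S1, S4}; Country B: {C1, C4}.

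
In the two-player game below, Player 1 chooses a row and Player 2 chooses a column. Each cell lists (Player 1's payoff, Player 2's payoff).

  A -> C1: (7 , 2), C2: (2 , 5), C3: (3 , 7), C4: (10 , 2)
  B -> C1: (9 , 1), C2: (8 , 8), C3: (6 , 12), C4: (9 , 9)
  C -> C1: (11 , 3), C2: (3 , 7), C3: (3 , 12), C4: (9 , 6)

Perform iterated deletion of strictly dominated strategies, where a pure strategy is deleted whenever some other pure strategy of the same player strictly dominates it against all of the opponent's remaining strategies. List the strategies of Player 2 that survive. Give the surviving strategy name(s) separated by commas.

Column C1 is eliminated: C2 beats it against every remaining row (A: 5>2, B: 8>1, C: 7>3).
For Player 2, C3 strictly dominates C2 on the remaining rows (A: 7>5, B: 12>8, C: 12>7); eliminate C2.
Player 2's strategy C4 is strictly dominated by C3 (A: 7>2, B: 12>9, C: 12>6) and is removed.
Row A is eliminated: B beats it against every remaining column (C3: 6>3).
Player 1's strategy C is strictly dominated by B (C3: 6>3) and is removed.
Among the remaining strategies, none is strictly dominated by another pure strategy of the same player, so the elimination stops.
Surviving strategies — Player 1: {B}; Player 2: {C3}.

C3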